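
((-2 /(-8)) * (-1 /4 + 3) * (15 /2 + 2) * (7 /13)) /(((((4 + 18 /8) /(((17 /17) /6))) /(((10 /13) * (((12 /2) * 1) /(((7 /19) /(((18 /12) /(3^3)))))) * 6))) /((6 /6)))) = 3971 /10140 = 0.39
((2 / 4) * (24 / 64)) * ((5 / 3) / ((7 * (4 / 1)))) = 5 / 448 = 0.01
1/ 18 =0.06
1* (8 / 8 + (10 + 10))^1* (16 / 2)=168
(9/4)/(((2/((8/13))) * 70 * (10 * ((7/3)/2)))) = 27/31850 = 0.00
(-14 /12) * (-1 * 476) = 1666 /3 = 555.33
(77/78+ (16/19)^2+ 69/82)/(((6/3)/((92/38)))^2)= 774936332/208383279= 3.72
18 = 18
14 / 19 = 0.74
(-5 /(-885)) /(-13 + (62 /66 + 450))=11 /852668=0.00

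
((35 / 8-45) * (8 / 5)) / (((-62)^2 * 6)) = -65 / 23064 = -0.00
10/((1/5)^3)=1250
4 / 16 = 0.25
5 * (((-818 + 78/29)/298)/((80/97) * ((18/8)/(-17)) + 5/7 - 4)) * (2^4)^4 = 44715653857280/169327027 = 264078.66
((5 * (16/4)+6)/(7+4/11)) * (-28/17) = -5.82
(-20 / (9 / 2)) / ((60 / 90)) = -20 / 3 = -6.67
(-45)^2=2025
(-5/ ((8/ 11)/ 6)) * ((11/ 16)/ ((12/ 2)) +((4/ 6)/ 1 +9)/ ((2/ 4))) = -102685/ 128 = -802.23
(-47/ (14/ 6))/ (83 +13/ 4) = -188/ 805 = -0.23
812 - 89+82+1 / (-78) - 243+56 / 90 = 658253 / 1170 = 562.61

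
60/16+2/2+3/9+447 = 452.08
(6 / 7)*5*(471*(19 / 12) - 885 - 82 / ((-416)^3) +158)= 10123776615 / 125984768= 80.36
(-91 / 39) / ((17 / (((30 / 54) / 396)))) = -35 / 181764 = -0.00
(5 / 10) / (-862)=-1 / 1724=-0.00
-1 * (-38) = 38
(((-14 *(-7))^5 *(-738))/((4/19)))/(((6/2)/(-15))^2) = -792173588295600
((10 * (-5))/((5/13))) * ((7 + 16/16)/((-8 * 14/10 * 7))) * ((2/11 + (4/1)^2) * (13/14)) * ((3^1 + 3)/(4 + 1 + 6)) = 4512300/41503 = 108.72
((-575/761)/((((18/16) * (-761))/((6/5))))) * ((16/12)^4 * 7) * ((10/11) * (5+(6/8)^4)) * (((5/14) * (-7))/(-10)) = 43824200/1547990433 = 0.03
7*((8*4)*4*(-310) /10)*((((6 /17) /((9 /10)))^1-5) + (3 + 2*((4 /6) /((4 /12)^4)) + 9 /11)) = -1670587520 /561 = -2977874.37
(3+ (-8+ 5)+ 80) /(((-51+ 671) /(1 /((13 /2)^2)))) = 16 /5239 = 0.00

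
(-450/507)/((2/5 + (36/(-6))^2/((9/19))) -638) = 125/79092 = 0.00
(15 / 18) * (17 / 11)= 85 / 66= 1.29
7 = 7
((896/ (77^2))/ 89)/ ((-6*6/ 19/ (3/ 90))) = -0.00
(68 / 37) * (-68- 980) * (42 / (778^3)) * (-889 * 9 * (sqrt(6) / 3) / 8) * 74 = 249455178 * sqrt(6) / 58863869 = 10.38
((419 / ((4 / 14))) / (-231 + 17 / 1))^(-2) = 183184 / 8602489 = 0.02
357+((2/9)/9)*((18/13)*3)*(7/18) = 125321/351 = 357.04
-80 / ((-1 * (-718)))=-40 / 359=-0.11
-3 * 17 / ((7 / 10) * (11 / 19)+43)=-3230 / 2749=-1.17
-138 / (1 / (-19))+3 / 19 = 2622.16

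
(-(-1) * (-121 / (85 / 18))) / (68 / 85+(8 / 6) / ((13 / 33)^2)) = -184041 / 67456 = -2.73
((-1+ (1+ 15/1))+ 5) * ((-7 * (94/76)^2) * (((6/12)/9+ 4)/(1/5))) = -28219975/6498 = -4342.87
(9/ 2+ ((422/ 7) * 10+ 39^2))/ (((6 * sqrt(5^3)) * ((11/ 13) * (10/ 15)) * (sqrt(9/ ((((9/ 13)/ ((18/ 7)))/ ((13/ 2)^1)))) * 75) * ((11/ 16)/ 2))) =119188 * sqrt(35)/ 4764375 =0.15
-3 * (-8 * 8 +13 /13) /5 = 189 /5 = 37.80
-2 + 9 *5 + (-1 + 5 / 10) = 85 / 2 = 42.50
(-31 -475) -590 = -1096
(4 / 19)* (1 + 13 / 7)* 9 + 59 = 8567 / 133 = 64.41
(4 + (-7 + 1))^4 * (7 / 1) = 112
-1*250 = -250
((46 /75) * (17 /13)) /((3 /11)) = 8602 /2925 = 2.94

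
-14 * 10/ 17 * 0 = 0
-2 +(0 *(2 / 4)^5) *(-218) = -2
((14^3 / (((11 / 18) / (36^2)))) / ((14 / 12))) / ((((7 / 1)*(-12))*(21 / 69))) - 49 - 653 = -2153898 / 11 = -195808.91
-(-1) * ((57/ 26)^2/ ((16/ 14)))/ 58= 22743/ 313664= 0.07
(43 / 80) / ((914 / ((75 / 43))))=15 / 14624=0.00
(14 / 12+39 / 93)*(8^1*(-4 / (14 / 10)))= -23600 / 651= -36.25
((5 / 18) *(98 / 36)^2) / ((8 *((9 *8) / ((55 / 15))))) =132055 / 10077696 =0.01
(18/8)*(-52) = -117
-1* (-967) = 967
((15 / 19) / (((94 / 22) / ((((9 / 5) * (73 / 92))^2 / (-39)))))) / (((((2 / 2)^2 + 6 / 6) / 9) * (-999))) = 1582713 / 36355673120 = 0.00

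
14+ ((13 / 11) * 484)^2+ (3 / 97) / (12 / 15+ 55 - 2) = 8537577429 / 26093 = 327198.00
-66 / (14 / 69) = -2277 / 7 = -325.29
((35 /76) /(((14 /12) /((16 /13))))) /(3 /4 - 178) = -480 /175123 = -0.00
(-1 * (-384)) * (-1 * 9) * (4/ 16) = -864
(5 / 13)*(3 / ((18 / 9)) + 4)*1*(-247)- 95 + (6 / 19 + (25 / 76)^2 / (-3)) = -10695193 / 17328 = -617.22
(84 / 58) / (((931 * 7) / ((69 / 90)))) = 0.00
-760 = -760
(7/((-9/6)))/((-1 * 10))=7/15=0.47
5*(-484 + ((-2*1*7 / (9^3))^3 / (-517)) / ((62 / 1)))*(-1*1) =15026235388824400 / 6209188177203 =2420.00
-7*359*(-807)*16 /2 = 16223928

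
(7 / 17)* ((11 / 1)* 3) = 231 / 17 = 13.59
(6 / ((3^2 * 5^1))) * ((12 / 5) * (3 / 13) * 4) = 96 / 325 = 0.30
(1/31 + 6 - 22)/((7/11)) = -5445/217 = -25.09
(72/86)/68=9/731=0.01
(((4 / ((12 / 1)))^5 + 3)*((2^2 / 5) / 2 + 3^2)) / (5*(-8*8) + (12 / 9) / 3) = -3431 / 38826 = -0.09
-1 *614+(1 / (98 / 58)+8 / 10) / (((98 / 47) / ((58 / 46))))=-338604437 / 552230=-613.16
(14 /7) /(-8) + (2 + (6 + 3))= 43 /4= 10.75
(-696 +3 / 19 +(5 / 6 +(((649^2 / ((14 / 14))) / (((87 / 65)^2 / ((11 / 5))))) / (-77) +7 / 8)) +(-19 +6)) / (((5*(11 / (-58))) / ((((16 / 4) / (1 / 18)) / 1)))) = 119587797746 / 212135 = 563734.40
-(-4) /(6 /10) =20 /3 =6.67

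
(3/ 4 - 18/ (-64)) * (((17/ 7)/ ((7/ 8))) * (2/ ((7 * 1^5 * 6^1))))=187/ 1372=0.14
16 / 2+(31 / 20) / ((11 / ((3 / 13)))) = 22973 / 2860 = 8.03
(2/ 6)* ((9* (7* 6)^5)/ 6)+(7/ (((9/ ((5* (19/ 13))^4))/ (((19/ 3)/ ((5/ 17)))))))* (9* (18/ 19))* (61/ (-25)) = 1837956134406/ 28561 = 64351953.17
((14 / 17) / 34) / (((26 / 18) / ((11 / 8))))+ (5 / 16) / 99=0.03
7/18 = 0.39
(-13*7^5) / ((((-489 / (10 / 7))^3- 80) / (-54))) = -11798514000 / 40107127967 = -0.29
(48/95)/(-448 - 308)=-0.00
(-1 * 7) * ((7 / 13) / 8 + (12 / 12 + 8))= -6601 / 104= -63.47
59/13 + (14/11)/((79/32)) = 57095/11297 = 5.05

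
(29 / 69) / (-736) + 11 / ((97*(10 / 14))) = 3896303 / 24630240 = 0.16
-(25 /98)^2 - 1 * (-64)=614031 /9604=63.93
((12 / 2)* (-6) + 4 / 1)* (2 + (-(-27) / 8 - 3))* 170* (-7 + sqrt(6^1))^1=90440 - 12920* sqrt(6)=58792.59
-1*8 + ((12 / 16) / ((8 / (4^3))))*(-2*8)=-104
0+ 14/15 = 0.93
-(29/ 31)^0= -1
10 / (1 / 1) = 10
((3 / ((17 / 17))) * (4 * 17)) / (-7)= -204 / 7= -29.14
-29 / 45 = -0.64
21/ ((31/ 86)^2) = 155316/ 961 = 161.62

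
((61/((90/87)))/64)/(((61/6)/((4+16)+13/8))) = 5017/2560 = 1.96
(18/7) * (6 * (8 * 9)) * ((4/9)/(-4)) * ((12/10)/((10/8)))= -20736/175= -118.49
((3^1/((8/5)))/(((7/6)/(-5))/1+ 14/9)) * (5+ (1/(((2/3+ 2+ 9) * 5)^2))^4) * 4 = 118751241302490411522/4187080804443359375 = 28.36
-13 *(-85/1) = 1105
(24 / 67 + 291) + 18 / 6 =19722 / 67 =294.36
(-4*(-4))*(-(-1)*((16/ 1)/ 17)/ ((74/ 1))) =128/ 629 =0.20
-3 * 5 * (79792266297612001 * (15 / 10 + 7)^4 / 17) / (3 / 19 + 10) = -111725530231247811860205 / 3088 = -36180547354678695550.58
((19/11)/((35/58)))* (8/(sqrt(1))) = 8816/385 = 22.90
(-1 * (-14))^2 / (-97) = -196 / 97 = -2.02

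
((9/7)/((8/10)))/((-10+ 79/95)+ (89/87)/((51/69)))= -6322725/30624832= -0.21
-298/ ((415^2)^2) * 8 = -2384/ 29661450625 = -0.00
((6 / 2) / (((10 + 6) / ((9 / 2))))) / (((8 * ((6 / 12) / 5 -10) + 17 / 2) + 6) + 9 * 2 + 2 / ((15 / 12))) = -135 / 7216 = -0.02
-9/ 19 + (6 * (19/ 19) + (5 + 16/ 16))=219/ 19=11.53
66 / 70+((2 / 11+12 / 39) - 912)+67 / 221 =-910.26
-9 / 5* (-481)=4329 / 5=865.80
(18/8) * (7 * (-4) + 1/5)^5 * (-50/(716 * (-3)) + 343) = -57348640827073479/4475000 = -12815338732.31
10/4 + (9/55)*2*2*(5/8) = 32/11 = 2.91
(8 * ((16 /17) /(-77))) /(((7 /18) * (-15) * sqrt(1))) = 768 /45815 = 0.02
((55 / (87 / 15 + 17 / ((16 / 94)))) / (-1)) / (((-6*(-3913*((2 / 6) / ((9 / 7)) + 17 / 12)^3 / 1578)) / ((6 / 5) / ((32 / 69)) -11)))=2043871172640 / 32693134834997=0.06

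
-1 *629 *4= -2516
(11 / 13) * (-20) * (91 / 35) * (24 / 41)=-1056 / 41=-25.76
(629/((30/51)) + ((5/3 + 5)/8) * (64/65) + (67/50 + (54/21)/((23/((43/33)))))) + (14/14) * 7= 1862456279/1726725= 1078.61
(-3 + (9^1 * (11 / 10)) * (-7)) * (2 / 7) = -723 / 35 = -20.66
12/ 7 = 1.71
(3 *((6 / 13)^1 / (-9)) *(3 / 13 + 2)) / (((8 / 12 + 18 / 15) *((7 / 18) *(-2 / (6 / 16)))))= 11745 / 132496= 0.09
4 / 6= 0.67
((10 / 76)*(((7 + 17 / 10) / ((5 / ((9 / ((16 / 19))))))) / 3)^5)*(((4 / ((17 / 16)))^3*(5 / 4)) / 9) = 17537772457767069 / 1965200000000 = 8924.17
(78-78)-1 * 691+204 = -487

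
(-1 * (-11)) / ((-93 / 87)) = -10.29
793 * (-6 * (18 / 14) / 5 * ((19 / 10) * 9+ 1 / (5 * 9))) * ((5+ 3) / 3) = -9776104 / 175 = -55863.45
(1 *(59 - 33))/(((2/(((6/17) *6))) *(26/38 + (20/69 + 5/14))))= 8589672/415361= 20.68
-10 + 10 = 0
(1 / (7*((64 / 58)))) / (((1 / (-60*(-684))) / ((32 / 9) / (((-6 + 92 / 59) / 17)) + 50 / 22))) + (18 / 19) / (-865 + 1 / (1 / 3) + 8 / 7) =-531126770367 / 8816038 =-60245.52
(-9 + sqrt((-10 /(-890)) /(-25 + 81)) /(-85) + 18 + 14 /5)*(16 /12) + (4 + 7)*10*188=310436 /15 -sqrt(1246) /158865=20695.73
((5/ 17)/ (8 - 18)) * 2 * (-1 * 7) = 7/ 17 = 0.41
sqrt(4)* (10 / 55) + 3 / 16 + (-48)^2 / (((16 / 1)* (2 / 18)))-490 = 141953 / 176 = 806.55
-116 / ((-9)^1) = 116 / 9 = 12.89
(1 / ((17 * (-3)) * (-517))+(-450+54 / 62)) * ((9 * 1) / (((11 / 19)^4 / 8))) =-1148204252997840 / 3989072219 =-287837.42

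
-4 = -4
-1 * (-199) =199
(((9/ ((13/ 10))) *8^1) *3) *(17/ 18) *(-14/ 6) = -4760/ 13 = -366.15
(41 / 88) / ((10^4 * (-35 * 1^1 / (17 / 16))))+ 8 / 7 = 563199303 / 492800000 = 1.14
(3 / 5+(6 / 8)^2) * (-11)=-12.79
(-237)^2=56169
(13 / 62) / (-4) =-13 / 248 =-0.05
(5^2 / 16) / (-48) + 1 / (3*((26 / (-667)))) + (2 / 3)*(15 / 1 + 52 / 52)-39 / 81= 143891 / 89856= 1.60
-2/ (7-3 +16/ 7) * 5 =-35/ 22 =-1.59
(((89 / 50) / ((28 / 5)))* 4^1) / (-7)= -89 / 490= -0.18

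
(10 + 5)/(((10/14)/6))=126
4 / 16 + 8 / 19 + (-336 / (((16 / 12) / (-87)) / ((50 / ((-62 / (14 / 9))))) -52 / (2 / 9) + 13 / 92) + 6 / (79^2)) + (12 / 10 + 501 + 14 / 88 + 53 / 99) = 196145325254593559 / 388404047677770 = 505.00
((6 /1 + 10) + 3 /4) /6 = 2.79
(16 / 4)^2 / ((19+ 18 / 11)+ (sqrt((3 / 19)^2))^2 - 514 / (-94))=0.61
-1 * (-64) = 64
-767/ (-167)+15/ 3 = 1602/ 167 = 9.59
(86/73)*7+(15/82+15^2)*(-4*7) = -18846548/2993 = -6296.88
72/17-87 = -82.76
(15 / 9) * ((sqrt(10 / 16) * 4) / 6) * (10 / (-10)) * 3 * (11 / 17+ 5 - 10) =185 * sqrt(10) / 51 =11.47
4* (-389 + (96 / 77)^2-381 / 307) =-2829954416 / 1820203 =-1554.75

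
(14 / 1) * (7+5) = 168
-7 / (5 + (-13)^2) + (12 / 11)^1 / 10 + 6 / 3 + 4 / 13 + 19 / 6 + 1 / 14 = 4889629 / 870870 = 5.61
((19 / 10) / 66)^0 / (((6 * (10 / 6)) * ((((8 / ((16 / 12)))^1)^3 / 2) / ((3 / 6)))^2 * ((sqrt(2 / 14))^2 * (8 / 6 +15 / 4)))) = 7 / 2371680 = 0.00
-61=-61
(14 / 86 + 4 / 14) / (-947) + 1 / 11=283562 / 3135517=0.09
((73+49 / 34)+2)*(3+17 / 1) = 25990 / 17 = 1528.82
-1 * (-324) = 324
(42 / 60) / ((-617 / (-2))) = 0.00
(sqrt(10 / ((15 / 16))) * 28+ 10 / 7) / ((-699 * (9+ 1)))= -56 * sqrt(6) / 10485 - 1 / 4893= -0.01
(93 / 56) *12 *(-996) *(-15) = 2084130 / 7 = 297732.86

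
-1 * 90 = -90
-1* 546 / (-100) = 273 / 50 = 5.46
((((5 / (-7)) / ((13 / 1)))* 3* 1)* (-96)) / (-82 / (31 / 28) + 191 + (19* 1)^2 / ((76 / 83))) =19840 / 640913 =0.03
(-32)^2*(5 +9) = 14336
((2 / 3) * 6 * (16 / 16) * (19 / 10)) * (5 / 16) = 2.38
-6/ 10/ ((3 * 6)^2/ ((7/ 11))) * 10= -7/ 594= -0.01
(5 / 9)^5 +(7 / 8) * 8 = 416468 / 59049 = 7.05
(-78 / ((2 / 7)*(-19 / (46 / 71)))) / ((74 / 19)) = 6279 / 2627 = 2.39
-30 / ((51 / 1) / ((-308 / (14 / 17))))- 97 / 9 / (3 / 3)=1883 / 9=209.22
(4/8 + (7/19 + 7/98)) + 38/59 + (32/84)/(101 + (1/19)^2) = 11549119/7274169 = 1.59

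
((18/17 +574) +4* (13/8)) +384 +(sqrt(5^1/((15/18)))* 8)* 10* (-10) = 32829/34 - 800* sqrt(6) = -994.03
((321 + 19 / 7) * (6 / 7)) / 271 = 13596 / 13279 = 1.02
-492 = -492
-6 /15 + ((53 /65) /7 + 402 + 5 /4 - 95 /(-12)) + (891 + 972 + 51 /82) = 127292678 /55965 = 2274.51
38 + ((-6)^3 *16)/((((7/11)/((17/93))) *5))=-174194/1085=-160.55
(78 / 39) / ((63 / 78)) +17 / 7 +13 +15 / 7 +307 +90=8758 / 21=417.05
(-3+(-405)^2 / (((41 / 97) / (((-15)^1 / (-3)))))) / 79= 79552002 / 3239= 24560.67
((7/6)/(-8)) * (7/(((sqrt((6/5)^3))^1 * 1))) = -245 * sqrt(30)/1728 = -0.78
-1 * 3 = -3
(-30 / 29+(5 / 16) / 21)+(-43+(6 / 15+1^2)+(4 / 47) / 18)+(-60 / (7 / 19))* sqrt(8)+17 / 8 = -2280* sqrt(2) / 7-278145997 / 6869520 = -501.12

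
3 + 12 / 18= 11 / 3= 3.67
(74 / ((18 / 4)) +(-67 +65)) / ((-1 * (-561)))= 130 / 5049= 0.03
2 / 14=1 / 7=0.14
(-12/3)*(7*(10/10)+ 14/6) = -112/3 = -37.33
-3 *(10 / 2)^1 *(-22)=330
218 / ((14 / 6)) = 654 / 7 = 93.43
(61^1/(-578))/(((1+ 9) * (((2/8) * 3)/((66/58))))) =-671/41905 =-0.02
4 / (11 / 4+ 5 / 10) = 16 / 13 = 1.23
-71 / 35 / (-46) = 71 / 1610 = 0.04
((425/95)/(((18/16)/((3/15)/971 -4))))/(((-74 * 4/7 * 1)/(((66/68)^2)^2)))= 17911755477/53658842704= 0.33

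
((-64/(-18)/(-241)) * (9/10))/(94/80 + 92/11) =-1408/1011477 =-0.00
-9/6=-3/2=-1.50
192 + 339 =531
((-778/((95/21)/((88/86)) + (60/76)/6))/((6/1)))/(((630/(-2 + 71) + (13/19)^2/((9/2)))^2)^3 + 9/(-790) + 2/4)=-194500363903715839861612490797012788/4234678363299989207291133760170210277345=-0.00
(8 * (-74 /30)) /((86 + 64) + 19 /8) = -2368 /18285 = -0.13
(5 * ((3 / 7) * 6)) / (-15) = -6 / 7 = -0.86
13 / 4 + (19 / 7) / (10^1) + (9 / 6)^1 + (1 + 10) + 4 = 2803 / 140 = 20.02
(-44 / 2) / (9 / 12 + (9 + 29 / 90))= -3960 / 1813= -2.18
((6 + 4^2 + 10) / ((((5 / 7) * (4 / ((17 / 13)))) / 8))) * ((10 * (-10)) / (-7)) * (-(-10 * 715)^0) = -21760 / 13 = -1673.85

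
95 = 95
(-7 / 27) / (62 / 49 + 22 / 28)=-686 / 5427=-0.13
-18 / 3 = -6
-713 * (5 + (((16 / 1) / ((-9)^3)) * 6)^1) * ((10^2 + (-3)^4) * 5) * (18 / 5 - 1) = -1984706087 / 243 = -8167514.76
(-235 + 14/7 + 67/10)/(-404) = 2263/4040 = 0.56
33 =33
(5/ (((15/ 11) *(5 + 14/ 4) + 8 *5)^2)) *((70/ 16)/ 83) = 847/ 8553814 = 0.00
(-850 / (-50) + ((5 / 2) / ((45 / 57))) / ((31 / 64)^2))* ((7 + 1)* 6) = 1406768 / 961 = 1463.86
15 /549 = 5 /183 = 0.03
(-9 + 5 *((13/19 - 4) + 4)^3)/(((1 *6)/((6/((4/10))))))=-18.50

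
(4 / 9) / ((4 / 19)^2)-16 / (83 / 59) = -4021 / 2988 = -1.35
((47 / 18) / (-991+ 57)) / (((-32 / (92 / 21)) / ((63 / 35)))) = 1081 / 1569120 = 0.00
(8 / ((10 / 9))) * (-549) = -3952.80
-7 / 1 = -7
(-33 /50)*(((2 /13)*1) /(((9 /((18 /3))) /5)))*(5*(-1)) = 22 /13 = 1.69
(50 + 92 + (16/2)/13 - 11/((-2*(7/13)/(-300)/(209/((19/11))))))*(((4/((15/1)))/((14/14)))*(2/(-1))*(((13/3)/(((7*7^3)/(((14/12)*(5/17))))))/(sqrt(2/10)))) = 44970496*sqrt(5)/367353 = 273.73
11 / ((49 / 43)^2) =20339 / 2401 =8.47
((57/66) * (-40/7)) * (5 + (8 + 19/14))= -38190/539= -70.85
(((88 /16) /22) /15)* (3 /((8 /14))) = 0.09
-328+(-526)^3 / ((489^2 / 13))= -8239.94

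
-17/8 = -2.12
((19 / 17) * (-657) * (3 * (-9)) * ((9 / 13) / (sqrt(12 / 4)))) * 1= 1011123 * sqrt(3) / 221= 7924.51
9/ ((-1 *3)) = -3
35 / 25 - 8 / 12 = 11 / 15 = 0.73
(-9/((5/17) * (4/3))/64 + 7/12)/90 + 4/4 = 346463/345600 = 1.00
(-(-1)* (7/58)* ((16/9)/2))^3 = 21952/17779581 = 0.00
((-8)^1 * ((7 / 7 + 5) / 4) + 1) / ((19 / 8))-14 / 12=-661 / 114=-5.80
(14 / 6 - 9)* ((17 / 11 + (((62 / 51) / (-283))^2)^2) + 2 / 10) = -16663171759819288384 / 1431991322830104993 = -11.64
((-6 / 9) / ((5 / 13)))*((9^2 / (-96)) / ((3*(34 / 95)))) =741 / 544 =1.36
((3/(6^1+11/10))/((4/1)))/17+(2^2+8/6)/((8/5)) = 24185/7242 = 3.34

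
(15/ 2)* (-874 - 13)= -13305/ 2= -6652.50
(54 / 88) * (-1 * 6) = -81 / 22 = -3.68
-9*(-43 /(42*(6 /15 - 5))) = -645 /322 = -2.00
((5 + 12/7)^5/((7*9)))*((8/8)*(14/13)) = 458690014/1966419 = 233.26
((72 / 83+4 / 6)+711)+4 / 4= 177670 / 249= 713.53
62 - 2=60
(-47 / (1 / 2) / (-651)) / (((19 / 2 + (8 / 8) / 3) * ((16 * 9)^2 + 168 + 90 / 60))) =376 / 535306233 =0.00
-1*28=-28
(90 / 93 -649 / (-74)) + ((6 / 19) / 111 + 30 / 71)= 31451695 / 3094606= 10.16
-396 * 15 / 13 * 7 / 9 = -4620 / 13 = -355.38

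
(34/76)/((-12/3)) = -17/152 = -0.11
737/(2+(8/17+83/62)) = 70618/365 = 193.47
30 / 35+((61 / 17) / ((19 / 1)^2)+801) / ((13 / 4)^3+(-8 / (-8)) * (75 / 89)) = 29054194226 / 1229443621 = 23.63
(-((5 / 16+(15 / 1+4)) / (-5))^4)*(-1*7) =63816349527 / 40960000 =1558.02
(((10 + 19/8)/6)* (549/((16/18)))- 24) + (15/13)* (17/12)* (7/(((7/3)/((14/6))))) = 2098793/1664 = 1261.29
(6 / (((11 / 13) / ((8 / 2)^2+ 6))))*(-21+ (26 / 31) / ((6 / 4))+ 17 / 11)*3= -3015480 / 341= -8843.05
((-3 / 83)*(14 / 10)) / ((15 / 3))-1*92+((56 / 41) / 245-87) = -106601682 / 595525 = -179.00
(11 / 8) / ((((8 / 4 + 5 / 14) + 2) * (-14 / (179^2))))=-352451 / 488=-722.24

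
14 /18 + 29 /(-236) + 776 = 1649615 /2124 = 776.65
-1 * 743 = -743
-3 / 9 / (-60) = 1 / 180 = 0.01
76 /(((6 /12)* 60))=38 /15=2.53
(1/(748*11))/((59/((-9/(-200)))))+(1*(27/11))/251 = 238315059/24369690400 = 0.01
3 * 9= 27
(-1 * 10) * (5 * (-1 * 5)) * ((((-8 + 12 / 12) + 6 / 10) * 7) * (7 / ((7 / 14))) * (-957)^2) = -143605123200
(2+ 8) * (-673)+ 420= -6310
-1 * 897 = -897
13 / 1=13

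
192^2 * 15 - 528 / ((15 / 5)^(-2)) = 548208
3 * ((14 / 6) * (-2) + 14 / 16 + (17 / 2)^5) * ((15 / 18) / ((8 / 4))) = 21296035 / 384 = 55458.42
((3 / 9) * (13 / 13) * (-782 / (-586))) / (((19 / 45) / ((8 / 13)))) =46920 / 72371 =0.65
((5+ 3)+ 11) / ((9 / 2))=38 / 9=4.22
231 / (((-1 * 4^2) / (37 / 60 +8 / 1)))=-39809 / 320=-124.40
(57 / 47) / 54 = 0.02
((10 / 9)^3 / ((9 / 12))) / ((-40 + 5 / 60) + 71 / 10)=-80000 / 1435401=-0.06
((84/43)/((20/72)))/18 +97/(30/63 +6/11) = 4837329/50740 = 95.34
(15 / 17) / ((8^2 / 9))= 135 / 1088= 0.12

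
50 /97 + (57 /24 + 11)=10779 /776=13.89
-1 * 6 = -6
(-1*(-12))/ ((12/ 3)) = 3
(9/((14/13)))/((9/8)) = 52/7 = 7.43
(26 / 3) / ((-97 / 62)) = -1612 / 291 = -5.54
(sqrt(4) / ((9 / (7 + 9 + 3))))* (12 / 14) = 3.62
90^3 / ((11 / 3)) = 2187000 / 11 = 198818.18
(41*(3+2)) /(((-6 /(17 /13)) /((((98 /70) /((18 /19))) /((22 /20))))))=-463505 /7722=-60.02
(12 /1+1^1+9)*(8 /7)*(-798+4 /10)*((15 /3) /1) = -701888 /7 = -100269.71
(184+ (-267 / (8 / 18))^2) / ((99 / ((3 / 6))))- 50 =5618953 / 3168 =1773.66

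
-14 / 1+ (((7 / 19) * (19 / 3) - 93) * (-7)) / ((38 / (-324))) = -103082 / 19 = -5425.37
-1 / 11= -0.09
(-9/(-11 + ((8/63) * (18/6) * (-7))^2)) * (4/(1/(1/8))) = 81/70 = 1.16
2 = 2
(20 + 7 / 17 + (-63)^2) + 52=68704 / 17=4041.41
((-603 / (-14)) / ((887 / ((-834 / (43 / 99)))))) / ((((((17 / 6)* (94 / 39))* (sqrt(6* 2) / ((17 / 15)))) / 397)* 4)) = -443.34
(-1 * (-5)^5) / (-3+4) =3125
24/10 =12/5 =2.40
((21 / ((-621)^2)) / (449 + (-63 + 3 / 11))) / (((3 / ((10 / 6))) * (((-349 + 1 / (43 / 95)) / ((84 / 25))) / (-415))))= 274813 / 872665476336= 0.00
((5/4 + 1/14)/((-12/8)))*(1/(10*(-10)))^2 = -37/420000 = -0.00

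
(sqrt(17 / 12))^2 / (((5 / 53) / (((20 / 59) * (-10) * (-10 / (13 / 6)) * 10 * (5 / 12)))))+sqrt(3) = sqrt(3)+2252500 / 2301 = 980.65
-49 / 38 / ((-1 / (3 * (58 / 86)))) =4263 / 1634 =2.61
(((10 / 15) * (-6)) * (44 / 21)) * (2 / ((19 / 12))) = -10.59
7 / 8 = 0.88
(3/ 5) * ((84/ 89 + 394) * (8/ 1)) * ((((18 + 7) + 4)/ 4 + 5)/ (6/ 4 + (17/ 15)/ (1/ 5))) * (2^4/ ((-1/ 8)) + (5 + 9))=-1413704880/ 3827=-369402.90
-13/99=-0.13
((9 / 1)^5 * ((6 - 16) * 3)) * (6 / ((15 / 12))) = -8503056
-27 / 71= -0.38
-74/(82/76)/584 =-703/5986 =-0.12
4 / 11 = 0.36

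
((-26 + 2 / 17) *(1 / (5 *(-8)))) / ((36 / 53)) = 583 / 612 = 0.95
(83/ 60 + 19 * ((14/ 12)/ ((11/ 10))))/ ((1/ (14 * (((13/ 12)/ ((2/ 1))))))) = 1293383/ 7920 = 163.31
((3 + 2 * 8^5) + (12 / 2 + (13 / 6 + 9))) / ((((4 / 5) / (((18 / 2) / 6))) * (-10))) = -393337 / 32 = -12291.78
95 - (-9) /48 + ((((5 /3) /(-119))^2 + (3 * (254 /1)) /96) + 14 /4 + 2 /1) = 110753381 /1019592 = 108.63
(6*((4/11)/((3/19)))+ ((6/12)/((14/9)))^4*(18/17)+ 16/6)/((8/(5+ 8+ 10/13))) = 509097115019/17930744832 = 28.39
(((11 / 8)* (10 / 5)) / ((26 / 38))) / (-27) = -0.15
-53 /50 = -1.06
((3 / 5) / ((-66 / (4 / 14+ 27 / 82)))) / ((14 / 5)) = -353 / 176792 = -0.00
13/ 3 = 4.33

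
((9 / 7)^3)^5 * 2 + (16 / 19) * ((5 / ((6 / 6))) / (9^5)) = 461991667249084089878 / 5326436432411859933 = 86.74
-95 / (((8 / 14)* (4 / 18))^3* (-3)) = 7918155 / 512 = 15465.15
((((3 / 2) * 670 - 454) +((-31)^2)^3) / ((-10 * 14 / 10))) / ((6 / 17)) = -179613951.71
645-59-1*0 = 586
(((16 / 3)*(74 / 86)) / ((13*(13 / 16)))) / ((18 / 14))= 66304 / 196209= 0.34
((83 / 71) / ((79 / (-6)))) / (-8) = 249 / 22436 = 0.01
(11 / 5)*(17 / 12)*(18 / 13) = 561 / 130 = 4.32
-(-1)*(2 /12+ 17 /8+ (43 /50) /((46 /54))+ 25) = 390557 /13800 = 28.30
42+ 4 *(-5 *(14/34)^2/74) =448616/10693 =41.95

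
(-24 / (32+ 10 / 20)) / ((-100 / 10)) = 24 / 325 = 0.07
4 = 4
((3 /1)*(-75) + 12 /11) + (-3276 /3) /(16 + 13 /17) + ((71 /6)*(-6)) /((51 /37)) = -18149918 /53295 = -340.56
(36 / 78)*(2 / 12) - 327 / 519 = -1244 / 2249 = -0.55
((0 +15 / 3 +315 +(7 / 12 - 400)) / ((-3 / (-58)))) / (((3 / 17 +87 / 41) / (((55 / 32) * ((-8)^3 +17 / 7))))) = 1259703165655 / 2153088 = 585068.13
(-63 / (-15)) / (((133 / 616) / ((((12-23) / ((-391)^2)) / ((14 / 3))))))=-4356 / 14523695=-0.00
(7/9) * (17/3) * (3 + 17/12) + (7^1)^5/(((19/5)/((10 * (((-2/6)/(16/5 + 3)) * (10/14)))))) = -320420177/190836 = -1679.03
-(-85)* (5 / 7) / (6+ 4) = 85 / 14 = 6.07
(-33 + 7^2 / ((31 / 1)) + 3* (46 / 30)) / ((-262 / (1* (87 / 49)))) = 361659 / 1989890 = 0.18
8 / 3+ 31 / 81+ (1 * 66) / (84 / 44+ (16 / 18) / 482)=138811685 / 3693033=37.59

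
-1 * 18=-18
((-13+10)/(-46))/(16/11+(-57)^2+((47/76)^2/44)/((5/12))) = 0.00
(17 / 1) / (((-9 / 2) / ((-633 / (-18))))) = -3587 / 27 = -132.85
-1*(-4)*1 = 4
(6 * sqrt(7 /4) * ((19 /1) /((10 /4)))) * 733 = 83562 * sqrt(7) /5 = 44216.85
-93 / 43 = -2.16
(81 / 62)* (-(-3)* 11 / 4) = 2673 / 248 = 10.78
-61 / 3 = -20.33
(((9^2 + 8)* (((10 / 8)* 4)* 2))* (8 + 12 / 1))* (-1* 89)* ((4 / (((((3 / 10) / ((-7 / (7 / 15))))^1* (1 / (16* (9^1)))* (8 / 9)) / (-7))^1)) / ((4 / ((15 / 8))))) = -168420262500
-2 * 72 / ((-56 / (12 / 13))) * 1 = 216 / 91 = 2.37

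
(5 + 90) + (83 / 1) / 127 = 12148 / 127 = 95.65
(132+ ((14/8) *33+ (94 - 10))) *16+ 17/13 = 56957/13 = 4381.31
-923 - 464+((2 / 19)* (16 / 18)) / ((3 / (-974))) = -727115 / 513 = -1417.38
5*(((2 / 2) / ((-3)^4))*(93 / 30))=31 / 162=0.19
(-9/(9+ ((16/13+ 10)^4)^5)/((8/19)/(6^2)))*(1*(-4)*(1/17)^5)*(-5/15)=-19499092833027700224209826/27498038936606403692153201229894150101415201967145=-0.00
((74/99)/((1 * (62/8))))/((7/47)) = 0.65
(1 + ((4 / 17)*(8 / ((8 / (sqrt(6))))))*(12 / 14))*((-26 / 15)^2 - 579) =-129599 / 225 - 1036792*sqrt(6) / 8925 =-860.55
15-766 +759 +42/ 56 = 8.75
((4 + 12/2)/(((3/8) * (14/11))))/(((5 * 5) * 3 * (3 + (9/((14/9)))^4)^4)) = 27379984818174951424/156177155168182941057879675998445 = 0.00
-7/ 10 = -0.70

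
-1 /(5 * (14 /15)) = -3 /14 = -0.21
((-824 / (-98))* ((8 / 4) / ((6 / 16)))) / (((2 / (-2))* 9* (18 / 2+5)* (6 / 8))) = -13184 / 27783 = -0.47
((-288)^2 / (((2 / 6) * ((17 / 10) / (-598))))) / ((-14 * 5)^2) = -17863.33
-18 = -18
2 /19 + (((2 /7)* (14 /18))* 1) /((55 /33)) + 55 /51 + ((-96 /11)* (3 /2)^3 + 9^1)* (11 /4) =-354867 /6460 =-54.93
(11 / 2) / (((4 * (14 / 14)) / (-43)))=-473 / 8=-59.12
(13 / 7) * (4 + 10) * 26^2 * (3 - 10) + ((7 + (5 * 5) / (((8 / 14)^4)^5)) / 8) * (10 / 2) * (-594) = -2962840416180570415973 / 4398046511104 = -673671915.18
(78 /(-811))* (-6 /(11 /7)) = 3276 /8921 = 0.37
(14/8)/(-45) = -7/180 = -0.04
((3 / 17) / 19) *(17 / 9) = 0.02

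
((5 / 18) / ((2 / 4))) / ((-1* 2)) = -5 / 18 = -0.28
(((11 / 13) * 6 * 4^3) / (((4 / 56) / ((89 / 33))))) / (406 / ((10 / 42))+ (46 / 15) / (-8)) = 9569280 / 1329757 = 7.20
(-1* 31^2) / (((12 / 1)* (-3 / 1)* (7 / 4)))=961 / 63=15.25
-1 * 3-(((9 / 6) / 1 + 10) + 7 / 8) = -123 / 8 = -15.38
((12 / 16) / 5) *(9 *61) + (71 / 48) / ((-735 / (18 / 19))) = 3066643 / 37240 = 82.35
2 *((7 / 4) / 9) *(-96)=-112 / 3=-37.33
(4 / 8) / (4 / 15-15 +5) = -15 / 292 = -0.05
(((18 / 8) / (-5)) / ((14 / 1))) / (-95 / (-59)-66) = 531 / 1063720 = 0.00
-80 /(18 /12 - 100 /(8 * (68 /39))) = 10880 /771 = 14.11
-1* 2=-2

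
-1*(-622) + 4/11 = 6846/11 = 622.36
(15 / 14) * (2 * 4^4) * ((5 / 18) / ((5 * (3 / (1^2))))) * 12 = 2560 / 21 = 121.90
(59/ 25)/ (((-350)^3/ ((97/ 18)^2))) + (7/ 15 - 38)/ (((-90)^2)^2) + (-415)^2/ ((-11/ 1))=-14534216296077414913/ 928299487500000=-15656.82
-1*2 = -2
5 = 5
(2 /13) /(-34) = -1 /221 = -0.00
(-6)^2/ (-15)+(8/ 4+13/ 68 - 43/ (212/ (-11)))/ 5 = -2731/ 1802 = -1.52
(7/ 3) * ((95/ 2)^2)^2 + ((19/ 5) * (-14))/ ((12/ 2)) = 2850769747/ 240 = 11878207.28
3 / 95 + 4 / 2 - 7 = -472 / 95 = -4.97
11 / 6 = 1.83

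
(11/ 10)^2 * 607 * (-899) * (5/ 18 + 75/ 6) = -1518663619/ 180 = -8437020.11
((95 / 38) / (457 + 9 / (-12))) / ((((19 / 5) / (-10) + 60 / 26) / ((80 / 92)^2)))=104000 / 48387101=0.00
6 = 6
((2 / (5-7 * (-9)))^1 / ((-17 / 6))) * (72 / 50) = -108 / 7225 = -0.01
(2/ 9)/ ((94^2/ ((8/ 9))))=4/ 178929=0.00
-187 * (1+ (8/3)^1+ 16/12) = -935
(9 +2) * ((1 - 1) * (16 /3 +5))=0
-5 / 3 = -1.67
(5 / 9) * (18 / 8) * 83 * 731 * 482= 73110965 / 2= 36555482.50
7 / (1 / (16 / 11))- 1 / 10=1109 / 110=10.08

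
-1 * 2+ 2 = 0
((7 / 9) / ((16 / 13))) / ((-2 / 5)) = -1.58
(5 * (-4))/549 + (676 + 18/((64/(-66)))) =5774611/8784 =657.40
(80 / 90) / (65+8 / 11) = 0.01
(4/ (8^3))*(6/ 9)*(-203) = -203/ 192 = -1.06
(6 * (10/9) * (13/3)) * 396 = 11440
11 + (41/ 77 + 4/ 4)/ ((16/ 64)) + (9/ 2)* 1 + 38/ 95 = 16963/ 770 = 22.03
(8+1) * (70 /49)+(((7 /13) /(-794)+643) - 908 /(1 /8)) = -477464803 /72254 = -6608.14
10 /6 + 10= 35 /3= 11.67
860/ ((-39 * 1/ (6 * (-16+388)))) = -639840/ 13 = -49218.46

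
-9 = -9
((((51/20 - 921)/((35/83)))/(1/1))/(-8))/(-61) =-1524627/341600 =-4.46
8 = 8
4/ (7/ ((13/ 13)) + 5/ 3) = 6/ 13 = 0.46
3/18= 1/6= 0.17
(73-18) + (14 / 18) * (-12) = 137 / 3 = 45.67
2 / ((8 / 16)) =4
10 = 10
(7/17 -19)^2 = 99856/289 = 345.52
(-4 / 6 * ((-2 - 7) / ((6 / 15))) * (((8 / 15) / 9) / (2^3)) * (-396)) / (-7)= 44 / 7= 6.29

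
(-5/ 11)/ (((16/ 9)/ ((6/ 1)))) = -135/ 88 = -1.53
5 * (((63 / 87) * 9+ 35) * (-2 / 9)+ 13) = 4925 / 261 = 18.87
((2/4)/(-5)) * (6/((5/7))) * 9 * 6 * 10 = -2268/5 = -453.60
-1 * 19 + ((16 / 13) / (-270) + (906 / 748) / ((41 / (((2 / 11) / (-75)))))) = -14064512806 / 740057175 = -19.00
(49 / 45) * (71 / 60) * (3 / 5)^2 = 3479 / 7500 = 0.46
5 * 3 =15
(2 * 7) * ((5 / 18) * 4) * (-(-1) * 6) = 280 / 3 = 93.33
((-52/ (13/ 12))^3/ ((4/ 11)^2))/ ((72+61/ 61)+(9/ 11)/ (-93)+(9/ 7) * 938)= -653.92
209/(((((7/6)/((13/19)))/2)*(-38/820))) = -703560/133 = -5289.92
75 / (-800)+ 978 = 31293 / 32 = 977.91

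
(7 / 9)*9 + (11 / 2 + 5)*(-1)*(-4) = 49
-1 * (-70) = 70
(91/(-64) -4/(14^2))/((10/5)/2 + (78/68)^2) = -1307147/2098768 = -0.62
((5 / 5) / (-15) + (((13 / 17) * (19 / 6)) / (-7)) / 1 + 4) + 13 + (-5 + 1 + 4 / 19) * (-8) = 46.90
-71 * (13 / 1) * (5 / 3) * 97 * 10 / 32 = -2238275 / 48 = -46630.73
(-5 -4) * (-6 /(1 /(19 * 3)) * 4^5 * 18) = 56733696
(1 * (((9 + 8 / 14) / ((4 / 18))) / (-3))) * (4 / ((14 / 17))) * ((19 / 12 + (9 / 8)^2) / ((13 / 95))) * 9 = -532693215 / 40768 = -13066.45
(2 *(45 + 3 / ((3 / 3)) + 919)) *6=11604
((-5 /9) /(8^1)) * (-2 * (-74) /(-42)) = 185 /756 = 0.24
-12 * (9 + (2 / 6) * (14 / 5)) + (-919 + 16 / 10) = -5183 / 5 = -1036.60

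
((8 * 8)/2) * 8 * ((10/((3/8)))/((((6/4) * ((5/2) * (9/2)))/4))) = 1618.17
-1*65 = -65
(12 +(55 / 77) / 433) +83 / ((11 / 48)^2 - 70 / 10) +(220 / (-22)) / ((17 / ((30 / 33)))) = -4353844111 / 9072719579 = -0.48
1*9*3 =27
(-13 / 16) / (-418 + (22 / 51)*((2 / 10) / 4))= 3315 / 1705352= 0.00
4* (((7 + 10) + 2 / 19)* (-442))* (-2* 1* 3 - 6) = 6895200 / 19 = 362905.26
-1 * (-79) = 79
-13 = -13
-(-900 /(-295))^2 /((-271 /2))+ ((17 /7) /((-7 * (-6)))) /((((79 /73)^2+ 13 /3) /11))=136264197143 /739587184000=0.18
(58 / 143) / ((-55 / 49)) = -2842 / 7865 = -0.36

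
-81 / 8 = -10.12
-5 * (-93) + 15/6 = 935/2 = 467.50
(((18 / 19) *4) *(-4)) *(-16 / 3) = 1536 / 19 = 80.84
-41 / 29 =-1.41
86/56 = 43/28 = 1.54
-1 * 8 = -8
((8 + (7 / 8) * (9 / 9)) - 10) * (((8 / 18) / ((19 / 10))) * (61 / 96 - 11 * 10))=52495 / 1824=28.78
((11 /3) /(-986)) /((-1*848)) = 11 /2508384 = 0.00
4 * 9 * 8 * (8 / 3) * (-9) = -6912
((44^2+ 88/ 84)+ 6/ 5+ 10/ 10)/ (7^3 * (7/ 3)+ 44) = 203621/ 88655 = 2.30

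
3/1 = 3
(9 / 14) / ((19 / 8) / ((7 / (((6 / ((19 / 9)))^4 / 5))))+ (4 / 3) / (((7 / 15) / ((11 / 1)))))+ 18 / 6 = 51955347 / 17215564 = 3.02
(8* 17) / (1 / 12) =1632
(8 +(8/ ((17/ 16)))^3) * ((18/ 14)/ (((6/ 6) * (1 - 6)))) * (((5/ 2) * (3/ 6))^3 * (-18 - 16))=8583975/ 1156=7425.58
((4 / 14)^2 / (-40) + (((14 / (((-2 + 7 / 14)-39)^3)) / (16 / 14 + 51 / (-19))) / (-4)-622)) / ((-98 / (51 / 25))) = 112895270440621 / 8719263913500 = 12.95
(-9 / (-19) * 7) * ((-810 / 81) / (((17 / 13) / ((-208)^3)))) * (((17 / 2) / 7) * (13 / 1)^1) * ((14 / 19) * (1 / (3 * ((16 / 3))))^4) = 116957295 / 2888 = 40497.68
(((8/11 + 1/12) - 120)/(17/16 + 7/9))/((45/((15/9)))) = -62932/26235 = -2.40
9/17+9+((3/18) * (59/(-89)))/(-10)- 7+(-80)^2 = 581222623/90780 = 6402.54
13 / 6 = 2.17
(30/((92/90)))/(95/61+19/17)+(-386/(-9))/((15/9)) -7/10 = 17228638/478515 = 36.00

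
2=2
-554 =-554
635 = 635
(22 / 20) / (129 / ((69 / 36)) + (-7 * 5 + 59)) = 253 / 21000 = 0.01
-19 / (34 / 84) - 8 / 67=-53602 / 1139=-47.06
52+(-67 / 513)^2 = 13689277 / 263169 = 52.02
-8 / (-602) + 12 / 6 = 606 / 301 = 2.01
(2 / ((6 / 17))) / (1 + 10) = 17 / 33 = 0.52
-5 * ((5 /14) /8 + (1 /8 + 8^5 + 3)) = -18351855 /112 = -163855.85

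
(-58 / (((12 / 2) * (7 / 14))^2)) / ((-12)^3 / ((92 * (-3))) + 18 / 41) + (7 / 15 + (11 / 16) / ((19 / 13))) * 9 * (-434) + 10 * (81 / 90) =-78913482293 / 21607560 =-3652.12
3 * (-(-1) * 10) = 30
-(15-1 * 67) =52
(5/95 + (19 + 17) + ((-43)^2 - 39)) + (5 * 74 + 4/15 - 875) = 382276/285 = 1341.32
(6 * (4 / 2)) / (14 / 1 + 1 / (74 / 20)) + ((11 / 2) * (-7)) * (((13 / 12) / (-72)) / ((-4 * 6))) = 0.82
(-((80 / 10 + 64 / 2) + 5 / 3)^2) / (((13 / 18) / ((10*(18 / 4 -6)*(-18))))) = -8437500 / 13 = -649038.46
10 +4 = 14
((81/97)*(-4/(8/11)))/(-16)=0.29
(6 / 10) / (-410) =-3 / 2050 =-0.00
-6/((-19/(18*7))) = 756/19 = 39.79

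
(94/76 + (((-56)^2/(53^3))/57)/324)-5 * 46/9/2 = -11.54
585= 585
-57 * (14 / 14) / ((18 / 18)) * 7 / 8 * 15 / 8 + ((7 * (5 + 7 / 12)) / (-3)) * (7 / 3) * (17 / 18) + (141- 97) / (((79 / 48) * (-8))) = -154272325 / 1228608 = -125.57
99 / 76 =1.30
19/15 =1.27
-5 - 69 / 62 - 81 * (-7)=34775 / 62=560.89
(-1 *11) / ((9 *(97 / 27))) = -33 / 97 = -0.34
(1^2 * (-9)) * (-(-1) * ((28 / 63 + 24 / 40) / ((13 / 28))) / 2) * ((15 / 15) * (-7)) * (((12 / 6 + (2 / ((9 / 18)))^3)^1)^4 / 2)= 43698817008 / 65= 672289492.43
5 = 5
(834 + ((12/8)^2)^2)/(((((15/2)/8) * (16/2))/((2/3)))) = 895/12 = 74.58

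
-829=-829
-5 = -5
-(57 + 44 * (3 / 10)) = -351 / 5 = -70.20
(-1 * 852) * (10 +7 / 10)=-45582 / 5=-9116.40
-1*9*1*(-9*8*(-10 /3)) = -2160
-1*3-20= -23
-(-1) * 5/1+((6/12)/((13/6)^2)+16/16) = 1032/169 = 6.11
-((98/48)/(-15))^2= -2401/129600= -0.02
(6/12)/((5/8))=4/5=0.80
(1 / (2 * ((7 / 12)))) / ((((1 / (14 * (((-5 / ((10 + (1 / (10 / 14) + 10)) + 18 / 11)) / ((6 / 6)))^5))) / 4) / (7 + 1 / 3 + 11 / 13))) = -0.19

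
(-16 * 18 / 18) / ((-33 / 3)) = 16 / 11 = 1.45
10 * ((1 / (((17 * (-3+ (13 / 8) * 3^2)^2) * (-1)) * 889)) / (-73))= 0.00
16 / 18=8 / 9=0.89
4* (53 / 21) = 212 / 21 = 10.10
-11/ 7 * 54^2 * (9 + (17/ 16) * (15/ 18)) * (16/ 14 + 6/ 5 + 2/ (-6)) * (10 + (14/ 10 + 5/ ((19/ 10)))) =-237824461017/ 186200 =-1277252.74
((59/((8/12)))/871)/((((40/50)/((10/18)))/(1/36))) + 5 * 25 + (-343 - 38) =-192649789/752544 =-256.00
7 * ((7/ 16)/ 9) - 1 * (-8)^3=73777/ 144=512.34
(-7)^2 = 49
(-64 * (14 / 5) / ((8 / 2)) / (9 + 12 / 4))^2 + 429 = 99661 / 225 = 442.94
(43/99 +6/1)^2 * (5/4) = 2028845/39204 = 51.75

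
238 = 238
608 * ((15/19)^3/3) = 36000/361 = 99.72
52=52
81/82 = 0.99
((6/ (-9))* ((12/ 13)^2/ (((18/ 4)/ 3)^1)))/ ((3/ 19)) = -2.40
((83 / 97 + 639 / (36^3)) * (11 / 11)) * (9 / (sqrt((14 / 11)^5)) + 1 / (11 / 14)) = 5.39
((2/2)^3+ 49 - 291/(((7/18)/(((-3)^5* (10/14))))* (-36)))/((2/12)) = -1045995/49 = -21346.84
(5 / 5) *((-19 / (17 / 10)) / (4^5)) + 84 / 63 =34531 / 26112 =1.32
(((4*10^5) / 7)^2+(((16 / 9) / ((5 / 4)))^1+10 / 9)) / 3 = 2400000001862 / 2205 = 1088435374.99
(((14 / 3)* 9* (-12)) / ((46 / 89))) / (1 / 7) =-156996 / 23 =-6825.91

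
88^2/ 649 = 704/ 59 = 11.93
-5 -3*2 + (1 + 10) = 0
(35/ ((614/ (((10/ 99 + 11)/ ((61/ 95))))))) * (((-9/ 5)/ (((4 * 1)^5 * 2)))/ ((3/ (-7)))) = 5115845/ 2531291136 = 0.00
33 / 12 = 11 / 4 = 2.75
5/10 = 1/2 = 0.50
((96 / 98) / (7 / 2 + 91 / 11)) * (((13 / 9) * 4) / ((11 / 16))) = 0.70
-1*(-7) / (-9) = -7 / 9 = -0.78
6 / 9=2 / 3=0.67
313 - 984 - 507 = -1178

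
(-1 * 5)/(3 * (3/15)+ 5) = -25/28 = -0.89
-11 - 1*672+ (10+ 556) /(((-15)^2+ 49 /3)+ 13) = -519431 /763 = -680.77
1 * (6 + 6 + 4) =16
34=34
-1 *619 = -619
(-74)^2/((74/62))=4588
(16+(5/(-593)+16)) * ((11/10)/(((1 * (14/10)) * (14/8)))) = 417362/29057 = 14.36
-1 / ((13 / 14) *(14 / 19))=-19 / 13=-1.46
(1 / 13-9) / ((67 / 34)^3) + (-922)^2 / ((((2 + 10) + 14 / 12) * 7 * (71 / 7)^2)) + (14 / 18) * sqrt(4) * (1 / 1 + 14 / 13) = 142812799125130 / 1557082232641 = 91.72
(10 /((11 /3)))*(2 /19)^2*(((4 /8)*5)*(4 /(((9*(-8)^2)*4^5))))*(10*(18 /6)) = 125 /8132608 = 0.00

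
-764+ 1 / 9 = -6875 / 9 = -763.89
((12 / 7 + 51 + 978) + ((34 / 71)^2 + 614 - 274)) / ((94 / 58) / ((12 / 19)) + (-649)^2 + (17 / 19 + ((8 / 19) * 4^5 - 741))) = 319865332044 / 98202140812853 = 0.00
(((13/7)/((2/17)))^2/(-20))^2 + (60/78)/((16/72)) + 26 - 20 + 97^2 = 1912472778653/199763200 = 9573.70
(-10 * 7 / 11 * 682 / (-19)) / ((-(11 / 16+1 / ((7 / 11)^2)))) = -680512 / 9405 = -72.36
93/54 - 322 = -5765/18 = -320.28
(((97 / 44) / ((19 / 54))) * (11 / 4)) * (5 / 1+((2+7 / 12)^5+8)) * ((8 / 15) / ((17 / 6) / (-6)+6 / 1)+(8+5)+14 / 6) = 71178143716171 / 2090741760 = 34044.45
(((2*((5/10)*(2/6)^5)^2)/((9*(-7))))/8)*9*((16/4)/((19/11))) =-11/31414068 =-0.00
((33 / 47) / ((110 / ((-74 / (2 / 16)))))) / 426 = -148 / 16685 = -0.01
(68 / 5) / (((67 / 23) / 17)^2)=10395908 / 22445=463.17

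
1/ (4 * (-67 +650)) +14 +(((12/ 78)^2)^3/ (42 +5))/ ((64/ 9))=7406752911915/ 529037573636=14.00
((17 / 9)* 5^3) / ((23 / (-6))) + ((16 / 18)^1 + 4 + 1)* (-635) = -786815 / 207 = -3801.04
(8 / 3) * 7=18.67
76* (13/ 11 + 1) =1824/ 11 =165.82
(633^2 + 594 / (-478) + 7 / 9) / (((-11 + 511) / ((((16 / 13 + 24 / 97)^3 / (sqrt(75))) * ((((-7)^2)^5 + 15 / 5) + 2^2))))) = 394189879706731356356813824 * sqrt(3) / 8086990671995625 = 84426571907.13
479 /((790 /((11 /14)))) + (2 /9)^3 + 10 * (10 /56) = 18327331 /8062740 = 2.27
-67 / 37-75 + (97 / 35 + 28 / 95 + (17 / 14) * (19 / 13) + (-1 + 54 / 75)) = -33014601 / 456950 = -72.25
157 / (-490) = -157 / 490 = -0.32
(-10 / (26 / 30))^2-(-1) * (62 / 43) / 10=4842739 / 36335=133.28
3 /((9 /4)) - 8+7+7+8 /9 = 74 /9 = 8.22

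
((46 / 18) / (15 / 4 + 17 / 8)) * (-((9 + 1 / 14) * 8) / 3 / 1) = -93472 / 8883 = -10.52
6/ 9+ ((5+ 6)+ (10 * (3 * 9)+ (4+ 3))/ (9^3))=8782/ 729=12.05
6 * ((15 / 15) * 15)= 90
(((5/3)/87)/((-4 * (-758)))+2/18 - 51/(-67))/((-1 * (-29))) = 15416821/512532312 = 0.03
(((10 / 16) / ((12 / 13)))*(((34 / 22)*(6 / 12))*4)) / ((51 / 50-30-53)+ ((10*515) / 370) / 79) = -80747875 / 3156285528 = -0.03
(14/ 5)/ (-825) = -0.00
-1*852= -852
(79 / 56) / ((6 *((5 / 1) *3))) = 79 / 5040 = 0.02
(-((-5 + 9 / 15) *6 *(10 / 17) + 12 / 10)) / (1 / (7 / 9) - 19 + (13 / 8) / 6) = -409248 / 498185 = -0.82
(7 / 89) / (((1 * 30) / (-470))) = -329 / 267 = -1.23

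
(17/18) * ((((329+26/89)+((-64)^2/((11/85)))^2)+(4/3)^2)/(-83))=-1650590451204859/144799974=-11399107.37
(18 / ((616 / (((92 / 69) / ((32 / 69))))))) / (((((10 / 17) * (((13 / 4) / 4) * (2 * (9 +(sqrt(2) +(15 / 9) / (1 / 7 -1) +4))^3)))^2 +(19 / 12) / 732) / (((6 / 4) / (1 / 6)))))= 11169817550612363721910116275891424 / 17866903367937430883891578127299770403877 -731085560329241650339510728336000 * sqrt(2) / 2552414766848204411984511161042824343411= 0.00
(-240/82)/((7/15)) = -1800/287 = -6.27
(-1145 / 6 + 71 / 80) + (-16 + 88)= -28307 / 240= -117.95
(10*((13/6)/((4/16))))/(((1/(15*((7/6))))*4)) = 2275/6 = 379.17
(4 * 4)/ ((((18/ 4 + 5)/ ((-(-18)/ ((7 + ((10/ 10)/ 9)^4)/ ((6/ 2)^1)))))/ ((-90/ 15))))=-8503056/ 109079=-77.95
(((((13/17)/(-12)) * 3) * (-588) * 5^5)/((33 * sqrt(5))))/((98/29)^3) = 123.36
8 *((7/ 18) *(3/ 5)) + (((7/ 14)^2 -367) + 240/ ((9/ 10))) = -5893/ 60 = -98.22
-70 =-70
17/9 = 1.89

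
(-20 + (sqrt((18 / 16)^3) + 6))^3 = -2100.48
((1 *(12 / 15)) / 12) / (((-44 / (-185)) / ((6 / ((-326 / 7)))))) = -259 / 7172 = -0.04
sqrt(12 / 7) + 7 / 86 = 7 / 86 + 2 * sqrt(21) / 7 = 1.39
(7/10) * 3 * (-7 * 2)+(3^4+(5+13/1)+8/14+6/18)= 7403/105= 70.50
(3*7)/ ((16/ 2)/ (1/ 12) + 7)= 21/ 103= 0.20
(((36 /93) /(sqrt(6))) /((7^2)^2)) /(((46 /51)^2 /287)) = 106641 * sqrt(6) /11249714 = 0.02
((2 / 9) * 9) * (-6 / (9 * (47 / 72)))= -96 / 47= -2.04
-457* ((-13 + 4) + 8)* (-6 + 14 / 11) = -23764 / 11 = -2160.36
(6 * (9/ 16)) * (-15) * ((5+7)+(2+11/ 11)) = -6075/ 8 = -759.38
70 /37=1.89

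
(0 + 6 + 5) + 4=15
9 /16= 0.56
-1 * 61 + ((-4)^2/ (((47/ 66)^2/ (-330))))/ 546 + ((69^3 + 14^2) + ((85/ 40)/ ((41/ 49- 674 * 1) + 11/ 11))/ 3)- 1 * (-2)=328626.93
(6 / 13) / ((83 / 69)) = 0.38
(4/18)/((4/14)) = 7/9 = 0.78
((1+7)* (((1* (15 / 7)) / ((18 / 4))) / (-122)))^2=1600 / 1640961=0.00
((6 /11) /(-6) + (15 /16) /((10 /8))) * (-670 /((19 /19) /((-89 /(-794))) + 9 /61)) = -10548547 /216634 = -48.69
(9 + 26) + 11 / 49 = 1726 / 49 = 35.22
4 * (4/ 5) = 16/ 5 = 3.20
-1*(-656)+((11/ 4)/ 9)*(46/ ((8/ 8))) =12061/ 18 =670.06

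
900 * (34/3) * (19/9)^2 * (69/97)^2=23002.61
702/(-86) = -351/43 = -8.16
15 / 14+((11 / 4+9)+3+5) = 583 / 28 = 20.82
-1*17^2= -289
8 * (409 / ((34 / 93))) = 152148 / 17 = 8949.88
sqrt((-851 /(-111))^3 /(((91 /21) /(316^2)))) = 7268 *sqrt(299) /39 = 3222.45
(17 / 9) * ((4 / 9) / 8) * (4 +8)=34 / 27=1.26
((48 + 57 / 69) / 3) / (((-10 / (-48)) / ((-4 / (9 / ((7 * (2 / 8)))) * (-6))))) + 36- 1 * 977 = -198869 / 345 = -576.43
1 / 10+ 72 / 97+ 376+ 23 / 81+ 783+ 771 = 151728587 / 78570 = 1931.13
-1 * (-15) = 15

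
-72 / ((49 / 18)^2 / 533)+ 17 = -12393007 / 2401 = -5161.60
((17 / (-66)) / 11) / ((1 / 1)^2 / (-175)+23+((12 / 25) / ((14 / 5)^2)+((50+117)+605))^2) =-0.00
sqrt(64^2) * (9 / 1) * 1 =576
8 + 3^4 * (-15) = -1207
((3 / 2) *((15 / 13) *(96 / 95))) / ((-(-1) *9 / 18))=864 / 247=3.50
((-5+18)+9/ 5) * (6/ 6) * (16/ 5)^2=18944/ 125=151.55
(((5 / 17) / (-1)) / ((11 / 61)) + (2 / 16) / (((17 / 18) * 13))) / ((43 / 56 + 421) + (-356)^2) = -220654 / 17310749885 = -0.00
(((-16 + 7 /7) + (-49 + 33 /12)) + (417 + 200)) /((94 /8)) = 2223 /47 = 47.30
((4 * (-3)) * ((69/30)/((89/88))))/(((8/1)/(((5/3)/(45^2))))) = -506/180225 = -0.00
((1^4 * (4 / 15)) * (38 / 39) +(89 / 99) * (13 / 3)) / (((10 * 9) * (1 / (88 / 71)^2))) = 28237792 / 398112975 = 0.07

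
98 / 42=2.33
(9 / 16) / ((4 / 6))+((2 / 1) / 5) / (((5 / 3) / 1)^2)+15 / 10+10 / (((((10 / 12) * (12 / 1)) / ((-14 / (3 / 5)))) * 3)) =-190441 / 36000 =-5.29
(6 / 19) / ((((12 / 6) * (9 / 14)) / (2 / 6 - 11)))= -448 / 171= -2.62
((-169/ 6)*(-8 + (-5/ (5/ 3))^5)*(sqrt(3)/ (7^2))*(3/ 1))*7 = 42419*sqrt(3)/ 14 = 5247.99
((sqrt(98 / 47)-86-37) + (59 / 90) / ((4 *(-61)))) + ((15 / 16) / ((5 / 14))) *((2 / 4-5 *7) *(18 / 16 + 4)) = -206295929 / 351360 + 7 *sqrt(94) / 47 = -585.69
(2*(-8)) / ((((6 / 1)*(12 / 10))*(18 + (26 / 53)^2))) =-28090 / 230571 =-0.12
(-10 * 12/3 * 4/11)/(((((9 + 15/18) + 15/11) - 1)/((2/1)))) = -1920/673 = -2.85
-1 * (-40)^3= 64000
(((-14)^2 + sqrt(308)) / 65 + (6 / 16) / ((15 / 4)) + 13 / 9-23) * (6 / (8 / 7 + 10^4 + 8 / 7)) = -30205 / 2730624 + 21 * sqrt(77) / 1137760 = -0.01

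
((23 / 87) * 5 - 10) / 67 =-755 / 5829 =-0.13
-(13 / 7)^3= -2197 / 343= -6.41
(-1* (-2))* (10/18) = 10/9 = 1.11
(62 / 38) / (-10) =-31 / 190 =-0.16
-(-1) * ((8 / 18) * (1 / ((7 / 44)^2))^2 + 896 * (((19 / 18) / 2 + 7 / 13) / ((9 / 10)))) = 1755.30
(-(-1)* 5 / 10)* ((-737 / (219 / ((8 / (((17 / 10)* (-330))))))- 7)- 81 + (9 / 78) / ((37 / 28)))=-43.93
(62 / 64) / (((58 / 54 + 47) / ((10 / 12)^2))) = 2325 / 166144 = 0.01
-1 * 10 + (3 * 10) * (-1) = -40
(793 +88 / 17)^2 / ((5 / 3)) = 552353283 / 1445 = 382251.41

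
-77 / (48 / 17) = -1309 / 48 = -27.27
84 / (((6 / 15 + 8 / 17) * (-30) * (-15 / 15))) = 3.22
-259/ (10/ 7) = -1813/ 10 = -181.30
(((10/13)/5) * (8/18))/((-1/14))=-112/117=-0.96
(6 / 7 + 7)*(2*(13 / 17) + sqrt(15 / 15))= 2365 / 119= 19.87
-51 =-51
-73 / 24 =-3.04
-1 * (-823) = 823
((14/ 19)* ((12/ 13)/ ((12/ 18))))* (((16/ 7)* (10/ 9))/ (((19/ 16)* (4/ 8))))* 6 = 122880/ 4693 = 26.18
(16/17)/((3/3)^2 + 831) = 0.00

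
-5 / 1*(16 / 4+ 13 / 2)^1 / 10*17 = -357 / 4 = -89.25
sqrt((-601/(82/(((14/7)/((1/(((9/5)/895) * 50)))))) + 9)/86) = 57 * sqrt(10729618)/631154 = 0.30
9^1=9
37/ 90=0.41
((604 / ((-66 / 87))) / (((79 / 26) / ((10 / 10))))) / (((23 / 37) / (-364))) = 3066771344 / 19987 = 153438.30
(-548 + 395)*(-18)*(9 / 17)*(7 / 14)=729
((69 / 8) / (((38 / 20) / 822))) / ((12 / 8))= 47265 / 19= 2487.63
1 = 1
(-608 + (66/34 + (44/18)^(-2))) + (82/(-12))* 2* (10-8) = -15630521/24684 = -633.22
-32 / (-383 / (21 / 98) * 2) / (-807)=-8 / 721189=-0.00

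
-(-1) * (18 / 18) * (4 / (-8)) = -1 / 2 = -0.50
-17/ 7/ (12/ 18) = -51/ 14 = -3.64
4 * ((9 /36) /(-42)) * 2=-1 /21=-0.05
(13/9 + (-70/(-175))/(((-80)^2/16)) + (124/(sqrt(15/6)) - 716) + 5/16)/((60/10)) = -12856357/108000 + 62 * sqrt(10)/15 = -105.97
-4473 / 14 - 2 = -643 / 2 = -321.50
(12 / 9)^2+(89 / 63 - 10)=-143 / 21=-6.81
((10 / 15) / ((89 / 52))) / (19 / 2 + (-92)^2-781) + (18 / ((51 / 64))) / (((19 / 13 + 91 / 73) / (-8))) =-70444474672 / 1055703315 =-66.73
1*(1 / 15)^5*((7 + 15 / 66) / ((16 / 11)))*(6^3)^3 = 206064 / 3125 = 65.94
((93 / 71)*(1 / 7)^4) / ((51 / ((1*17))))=31 / 170471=0.00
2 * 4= 8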